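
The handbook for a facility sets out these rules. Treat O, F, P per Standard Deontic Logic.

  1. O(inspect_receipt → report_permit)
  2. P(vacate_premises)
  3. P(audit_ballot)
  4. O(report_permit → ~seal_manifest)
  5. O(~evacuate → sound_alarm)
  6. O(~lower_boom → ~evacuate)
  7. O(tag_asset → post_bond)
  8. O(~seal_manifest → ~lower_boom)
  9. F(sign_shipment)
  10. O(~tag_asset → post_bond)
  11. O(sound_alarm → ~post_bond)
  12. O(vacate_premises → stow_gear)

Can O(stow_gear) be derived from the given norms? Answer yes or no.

Premise 12 is O(vacate_premises → stow_gear), but O(vacate_premises) is not derivable from the premises (the permission P(vacate_premises) asserts only ~O(~vacate_premises), not O(vacate_premises)), so it does not yield O(stow_gear).
No other premise forces O(stow_gear). An ideal world satisfying every premise can still have stow_gear false, so O(stow_gear) is not derivable.

No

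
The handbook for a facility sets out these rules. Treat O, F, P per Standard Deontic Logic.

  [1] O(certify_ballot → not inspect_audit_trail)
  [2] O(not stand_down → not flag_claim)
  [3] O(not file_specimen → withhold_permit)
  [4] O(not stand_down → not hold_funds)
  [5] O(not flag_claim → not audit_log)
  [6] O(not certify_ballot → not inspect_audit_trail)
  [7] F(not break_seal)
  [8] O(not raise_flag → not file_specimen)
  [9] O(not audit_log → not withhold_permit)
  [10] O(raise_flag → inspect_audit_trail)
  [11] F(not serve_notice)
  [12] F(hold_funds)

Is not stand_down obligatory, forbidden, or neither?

Premises 1 and 6 are O(certify_ballot → not inspect_audit_trail) and O(not certify_ballot → not inspect_audit_trail); every ideal world satisfies certify_ballot or not certify_ballot, so in either case not inspect_audit_trail holds — hence O(not inspect_audit_trail).
The contrapositive of premise 10 (O(raise_flag → inspect_audit_trail)) is O(not inspect_audit_trail → not raise_flag), and O(not inspect_audit_trail) is already established, so O(not raise_flag).
Applying K to premise 8 (O(not raise_flag → not file_specimen)) and O(not raise_flag) yields O(not file_specimen).
Applying K to premise 3 (O(not file_specimen → withhold_permit)) and O(not file_specimen) yields O(withhold_permit).
Premise 9 is O(not audit_log → not withhold_permit); contrapositively O(withhold_permit → audit_log). Since O(withhold_permit) holds, K gives O(audit_log).
Premise 5, O(not flag_claim → not audit_log), contraposes to O(audit_log → flag_claim); with O(audit_log) we get O(flag_claim).
Premise 2 is O(not stand_down → not flag_claim); contrapositively O(flag_claim → stand_down). Since O(flag_claim) holds, K gives O(stand_down).
Premises 4, 7, 11, 12 do not contribute to this derivation.
Thus O(stand_down), which is F(not stand_down): not stand_down is forbidden.

Forbidden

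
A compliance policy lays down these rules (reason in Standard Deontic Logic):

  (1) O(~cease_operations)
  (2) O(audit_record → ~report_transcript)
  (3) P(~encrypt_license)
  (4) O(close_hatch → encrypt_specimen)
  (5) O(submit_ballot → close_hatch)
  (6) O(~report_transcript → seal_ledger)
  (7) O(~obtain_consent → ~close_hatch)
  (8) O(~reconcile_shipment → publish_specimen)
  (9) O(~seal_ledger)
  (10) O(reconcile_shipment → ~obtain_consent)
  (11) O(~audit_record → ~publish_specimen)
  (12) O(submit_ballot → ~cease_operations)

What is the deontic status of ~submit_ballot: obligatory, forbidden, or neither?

Premise 9 states O(~seal_ledger) outright.
Premise 6, O(~report_transcript → seal_ledger), contraposes to O(~seal_ledger → report_transcript); with O(~seal_ledger) we get O(report_transcript).
Premise 2 is O(audit_record → ~report_transcript); contrapositively O(report_transcript → ~audit_record). Since O(report_transcript) holds, K gives O(~audit_record).
With premise 11, O(~audit_record → ~publish_specimen), the K-axiom yields O(~publish_specimen).
Premise 8 is O(~reconcile_shipment → publish_specimen); contrapositively O(~publish_specimen → reconcile_shipment). Since O(~publish_specimen) holds, K gives O(reconcile_shipment).
Premise 10 is O(reconcile_shipment → ~obtain_consent); since O(reconcile_shipment), deontic closure gives O(~obtain_consent).
From O(~obtain_consent) and premise 7, O(~obtain_consent → ~close_hatch), we obtain O(~close_hatch).
The contrapositive of premise 5 (O(submit_ballot → close_hatch)) is O(~close_hatch → ~submit_ballot), and O(~close_hatch) is already established, so O(~submit_ballot).
Premises 1, 3, 4, 12 do not contribute to this derivation.
Hence ~submit_ballot is obligatory.

Obligatory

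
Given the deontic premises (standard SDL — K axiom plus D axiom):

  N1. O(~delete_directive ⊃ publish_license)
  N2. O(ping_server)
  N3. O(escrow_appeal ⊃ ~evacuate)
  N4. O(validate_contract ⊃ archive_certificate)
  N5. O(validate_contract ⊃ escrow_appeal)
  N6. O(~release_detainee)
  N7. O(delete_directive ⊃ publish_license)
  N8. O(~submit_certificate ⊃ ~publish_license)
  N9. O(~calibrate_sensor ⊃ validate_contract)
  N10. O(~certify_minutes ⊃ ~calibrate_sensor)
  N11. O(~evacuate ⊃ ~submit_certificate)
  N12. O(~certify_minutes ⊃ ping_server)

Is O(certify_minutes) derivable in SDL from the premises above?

Yes

Premises 1 and 7 are O(~delete_directive ⊃ publish_license) and O(delete_directive ⊃ publish_license); every ideal world satisfies ~delete_directive or delete_directive, so in either case publish_license holds — hence O(publish_license).
The contrapositive of premise 8 (O(~submit_certificate ⊃ ~publish_license)) is O(publish_license ⊃ submit_certificate), and O(publish_license) is already established, so O(submit_certificate).
Premise 11, O(~evacuate ⊃ ~submit_certificate), contraposes to O(submit_certificate ⊃ evacuate); with O(submit_certificate) we get O(evacuate).
Premise 3 is O(escrow_appeal ⊃ ~evacuate); contrapositively O(evacuate ⊃ ~escrow_appeal). Since O(evacuate) holds, K gives O(~escrow_appeal).
Premise 5 is O(validate_contract ⊃ escrow_appeal); contrapositively O(~escrow_appeal ⊃ ~validate_contract). Since O(~escrow_appeal) holds, K gives O(~validate_contract).
The contrapositive of premise 9 (O(~calibrate_sensor ⊃ validate_contract)) is O(~validate_contract ⊃ calibrate_sensor), and O(~validate_contract) is already established, so O(calibrate_sensor).
Premise 10 is O(~certify_minutes ⊃ ~calibrate_sensor); contrapositively O(calibrate_sensor ⊃ certify_minutes). Since O(calibrate_sensor) holds, K gives O(certify_minutes).
Premises 2, 4, 6, 12 do not contribute to this derivation.
So O(certify_minutes) follows.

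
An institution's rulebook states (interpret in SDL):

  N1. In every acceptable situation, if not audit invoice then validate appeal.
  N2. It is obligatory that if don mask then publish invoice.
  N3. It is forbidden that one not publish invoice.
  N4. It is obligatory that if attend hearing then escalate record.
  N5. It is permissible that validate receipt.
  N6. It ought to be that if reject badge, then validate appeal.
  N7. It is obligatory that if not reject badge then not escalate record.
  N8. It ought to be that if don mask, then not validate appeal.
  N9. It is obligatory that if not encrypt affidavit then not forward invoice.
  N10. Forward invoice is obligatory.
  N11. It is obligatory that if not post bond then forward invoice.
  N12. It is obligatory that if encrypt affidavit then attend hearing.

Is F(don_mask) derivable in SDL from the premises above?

Yes

Premise 10 states O(forward_invoice) outright.
Premise 9 is O(¬encrypt_affidavit → ¬forward_invoice); contrapositively O(forward_invoice → encrypt_affidavit). Since O(forward_invoice) holds, K gives O(encrypt_affidavit).
With premise 12, O(encrypt_affidavit → attend_hearing), the K-axiom yields O(attend_hearing).
Applying K to premise 4 (O(attend_hearing → escalate_record)) and O(attend_hearing) yields O(escalate_record).
Premise 7, O(¬reject_badge → ¬escalate_record), contraposes to O(escalate_record → reject_badge); with O(escalate_record) we get O(reject_badge).
With premise 6, O(reject_badge → validate_appeal), the K-axiom yields O(validate_appeal).
Premise 8 is O(don_mask → ¬validate_appeal); contrapositively O(validate_appeal → ¬don_mask). Since O(validate_appeal) holds, K gives O(¬don_mask).
Premises 1, 2, 3, 5, 11 do not contribute to this derivation.
So O(¬don_mask) holds, i.e. F(don_mask). The claim follows.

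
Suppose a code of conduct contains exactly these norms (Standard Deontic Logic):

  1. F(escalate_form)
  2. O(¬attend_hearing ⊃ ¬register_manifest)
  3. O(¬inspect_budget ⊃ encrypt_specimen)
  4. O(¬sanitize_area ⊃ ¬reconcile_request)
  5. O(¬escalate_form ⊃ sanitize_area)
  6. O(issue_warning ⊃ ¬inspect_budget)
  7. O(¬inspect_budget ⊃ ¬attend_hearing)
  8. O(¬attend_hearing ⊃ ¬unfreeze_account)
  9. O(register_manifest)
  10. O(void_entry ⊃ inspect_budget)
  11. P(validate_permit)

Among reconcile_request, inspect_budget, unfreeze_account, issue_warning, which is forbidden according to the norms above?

issue_warning

From premise 9 we have O(register_manifest).
The contrapositive of premise 2 (O(¬attend_hearing ⊃ ¬register_manifest)) is O(register_manifest ⊃ attend_hearing), and O(register_manifest) is already established, so O(attend_hearing).
The contrapositive of premise 7 (O(¬inspect_budget ⊃ ¬attend_hearing)) is O(attend_hearing ⊃ inspect_budget), and O(attend_hearing) is already established, so O(inspect_budget).
Premise 6, O(issue_warning ⊃ ¬inspect_budget), contraposes to O(inspect_budget ⊃ ¬issue_warning); with O(inspect_budget) we get O(¬issue_warning).
So O(¬issue_warning) holds, i.e. issue_warning is forbidden. None of the other listed options is forbidden under the premises.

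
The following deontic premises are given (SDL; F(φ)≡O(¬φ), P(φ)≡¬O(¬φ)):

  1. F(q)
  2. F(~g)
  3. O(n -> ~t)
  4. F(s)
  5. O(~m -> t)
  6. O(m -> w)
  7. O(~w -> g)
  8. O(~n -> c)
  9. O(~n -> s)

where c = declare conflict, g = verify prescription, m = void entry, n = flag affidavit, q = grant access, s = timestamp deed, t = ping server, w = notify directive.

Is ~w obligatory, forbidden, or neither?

Forbidden

F(s) at premise 4 means O(~s).
Premise 9, O(~n -> s), contraposes to O(~s -> n); with O(~s) we get O(n).
From O(n) and premise 3, O(n -> ~t), we obtain O(~t).
The contrapositive of premise 5 (O(~m -> t)) is O(~t -> m), and O(~t) is already established, so O(m).
From O(m) and premise 6, O(m -> w), we obtain O(w).
Premises 1, 2, 7, 8 do not contribute to this derivation.
Thus O(w), which is F(~w): ~w is forbidden.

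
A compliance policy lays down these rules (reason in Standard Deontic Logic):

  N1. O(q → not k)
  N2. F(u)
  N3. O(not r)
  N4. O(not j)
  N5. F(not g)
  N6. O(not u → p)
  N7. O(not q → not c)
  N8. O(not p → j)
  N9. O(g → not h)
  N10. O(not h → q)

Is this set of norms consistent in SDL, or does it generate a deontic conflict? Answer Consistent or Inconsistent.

Premise 8 is O(not p → j), but O(not p) is not derivable from the premises, so it does not yield O(j).
So O(j) is not derivable, and the apparent clash with O(not j) does not arise.
A world satisfying every obligation exists (e.g. c=false, g=true, h=false, j=false, k=false, p=true, q=true, r=false, u=false); no atom is both obligatory and forbidden, so the set is consistent.

Consistent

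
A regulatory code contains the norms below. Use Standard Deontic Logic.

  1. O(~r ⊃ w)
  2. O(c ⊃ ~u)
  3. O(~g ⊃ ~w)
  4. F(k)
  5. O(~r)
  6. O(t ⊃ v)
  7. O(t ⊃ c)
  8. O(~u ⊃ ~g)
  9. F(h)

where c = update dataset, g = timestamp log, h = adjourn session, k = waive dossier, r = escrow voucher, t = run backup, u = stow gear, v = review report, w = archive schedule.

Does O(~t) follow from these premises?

Premise 5 gives O(~r).
From O(~r) and premise 1, O(~r ⊃ w), we obtain O(w).
Premise 3 is O(~g ⊃ ~w); contrapositively O(w ⊃ g). Since O(w) holds, K gives O(g).
Premise 8 is O(~u ⊃ ~g); contrapositively O(g ⊃ u). Since O(g) holds, K gives O(u).
The contrapositive of premise 2 (O(c ⊃ ~u)) is O(u ⊃ ~c), and O(u) is already established, so O(~c).
Premise 7, O(t ⊃ c), contraposes to O(~c ⊃ ~t); with O(~c) we get O(~t).
Premises 4, 6, 9 do not contribute to this derivation.
So O(~t) follows.

Yes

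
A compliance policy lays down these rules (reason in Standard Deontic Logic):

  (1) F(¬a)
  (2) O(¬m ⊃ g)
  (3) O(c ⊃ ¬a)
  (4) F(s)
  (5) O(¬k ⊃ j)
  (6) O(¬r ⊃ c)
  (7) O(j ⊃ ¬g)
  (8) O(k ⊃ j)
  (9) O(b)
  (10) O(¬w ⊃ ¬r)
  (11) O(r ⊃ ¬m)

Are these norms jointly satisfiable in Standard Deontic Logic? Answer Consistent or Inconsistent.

Inconsistent

Premises 8 and 5 cover both cases: O(k ⊃ j) and O(¬k ⊃ j). Since k ∨ ¬k is a tautology, O(j) follows.
From O(j) and premise 7, O(j ⊃ ¬g), we obtain O(¬g).
Premise 2, O(¬m ⊃ g), contraposes to O(¬g ⊃ m); with O(¬g) we get O(m).
The contrapositive of premise 11 (O(r ⊃ ¬m)) is O(m ⊃ ¬r), and O(m) is already established, so O(¬r).
Applying K to premise 6 (O(¬r ⊃ c)) and O(¬r) yields O(c).
From O(c) and premise 3, O(c ⊃ ¬a), we obtain O(¬a).
Yet premise 1 is F(¬a), i.e. O(a).
We now have both O(¬a) and O(a) — a is simultaneously obligatory and forbidden, violating the D-axiom.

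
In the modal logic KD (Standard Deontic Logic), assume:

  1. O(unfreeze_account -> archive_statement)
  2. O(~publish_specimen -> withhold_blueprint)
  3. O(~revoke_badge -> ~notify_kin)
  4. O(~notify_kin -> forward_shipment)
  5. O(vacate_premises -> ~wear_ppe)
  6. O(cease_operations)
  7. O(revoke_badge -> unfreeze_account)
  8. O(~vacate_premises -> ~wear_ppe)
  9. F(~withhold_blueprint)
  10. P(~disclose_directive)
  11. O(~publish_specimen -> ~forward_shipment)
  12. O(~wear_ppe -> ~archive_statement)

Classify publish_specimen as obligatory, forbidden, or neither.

Premises 5 and 8 are O(vacate_premises -> ~wear_ppe) and O(~vacate_premises -> ~wear_ppe); every ideal world satisfies vacate_premises or ~vacate_premises, so in either case ~wear_ppe holds — hence O(~wear_ppe).
Applying K to premise 12 (O(~wear_ppe -> ~archive_statement)) and O(~wear_ppe) yields O(~archive_statement).
The contrapositive of premise 1 (O(unfreeze_account -> archive_statement)) is O(~archive_statement -> ~unfreeze_account), and O(~archive_statement) is already established, so O(~unfreeze_account).
Premise 7, O(revoke_badge -> unfreeze_account), contraposes to O(~unfreeze_account -> ~revoke_badge); with O(~unfreeze_account) we get O(~revoke_badge).
From O(~revoke_badge) and premise 3, O(~revoke_badge -> ~notify_kin), we obtain O(~notify_kin).
Applying K to premise 4 (O(~notify_kin -> forward_shipment)) and O(~notify_kin) yields O(forward_shipment).
Premise 11, O(~publish_specimen -> ~forward_shipment), contraposes to O(forward_shipment -> publish_specimen); with O(forward_shipment) we get O(publish_specimen).
Premises 2, 6, 9, 10 do not contribute to this derivation.
Hence publish_specimen is obligatory.

Obligatory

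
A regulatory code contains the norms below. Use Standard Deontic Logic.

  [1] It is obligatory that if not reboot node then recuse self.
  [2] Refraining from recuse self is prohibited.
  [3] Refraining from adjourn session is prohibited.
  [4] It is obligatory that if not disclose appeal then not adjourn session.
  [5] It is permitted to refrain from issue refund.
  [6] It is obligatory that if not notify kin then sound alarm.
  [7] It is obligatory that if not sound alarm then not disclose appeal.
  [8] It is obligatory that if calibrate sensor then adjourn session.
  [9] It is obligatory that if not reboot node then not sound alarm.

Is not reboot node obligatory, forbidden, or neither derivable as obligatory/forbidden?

Premise 3 is F(¬adjourn_session), i.e. O(adjourn_session).
Premise 4 is O(¬disclose_appeal → ¬adjourn_session); contrapositively O(adjourn_session → disclose_appeal). Since O(adjourn_session) holds, K gives O(disclose_appeal).
Premise 7 is O(¬sound_alarm → ¬disclose_appeal); contrapositively O(disclose_appeal → sound_alarm). Since O(disclose_appeal) holds, K gives O(sound_alarm).
The contrapositive of premise 9 (O(¬reboot_node → ¬sound_alarm)) is O(sound_alarm → reboot_node), and O(sound_alarm) is already established, so O(reboot_node).
Premises 1, 2, 5, 6, 8 do not contribute to this derivation.
Thus O(reboot_node), which is F(¬reboot_node): ¬reboot_node is forbidden.

Forbidden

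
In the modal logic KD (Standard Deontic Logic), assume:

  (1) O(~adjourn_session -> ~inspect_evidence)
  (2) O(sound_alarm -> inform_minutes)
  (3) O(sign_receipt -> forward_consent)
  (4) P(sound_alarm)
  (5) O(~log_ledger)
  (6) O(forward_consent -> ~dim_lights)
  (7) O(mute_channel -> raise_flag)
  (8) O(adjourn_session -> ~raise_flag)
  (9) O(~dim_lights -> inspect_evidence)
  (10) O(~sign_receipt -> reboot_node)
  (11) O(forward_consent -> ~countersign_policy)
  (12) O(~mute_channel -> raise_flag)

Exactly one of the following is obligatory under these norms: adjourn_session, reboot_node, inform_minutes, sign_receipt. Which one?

By case analysis on mute_channel: premise 7 gives O(mute_channel -> raise_flag) and premise 12 gives O(~mute_channel -> raise_flag), so O(raise_flag) either way.
Premise 8 is O(adjourn_session -> ~raise_flag); contrapositively O(raise_flag -> ~adjourn_session). Since O(raise_flag) holds, K gives O(~adjourn_session).
Applying K to premise 1 (O(~adjourn_session -> ~inspect_evidence)) and O(~adjourn_session) yields O(~inspect_evidence).
Premise 9, O(~dim_lights -> inspect_evidence), contraposes to O(~inspect_evidence -> dim_lights); with O(~inspect_evidence) we get O(dim_lights).
The contrapositive of premise 6 (O(forward_consent -> ~dim_lights)) is O(dim_lights -> ~forward_consent), and O(dim_lights) is already established, so O(~forward_consent).
The contrapositive of premise 3 (O(sign_receipt -> forward_consent)) is O(~forward_consent -> ~sign_receipt), and O(~forward_consent) is already established, so O(~sign_receipt).
With premise 10, O(~sign_receipt -> reboot_node), the K-axiom yields O(reboot_node).
So O(reboot_node) holds — reboot_node is obligatory. None of the other listed options is made obligatory by any chain of premises.

reboot_node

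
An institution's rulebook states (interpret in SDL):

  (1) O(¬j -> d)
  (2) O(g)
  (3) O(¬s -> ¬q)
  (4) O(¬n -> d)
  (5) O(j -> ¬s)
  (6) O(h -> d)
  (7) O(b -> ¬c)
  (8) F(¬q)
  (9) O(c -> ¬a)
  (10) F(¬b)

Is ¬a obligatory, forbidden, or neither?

Neither

Premise 9 is O(c -> ¬a), but O(c) is not derivable from the premises, so it does not yield O(¬a).
No premise or chain of K-axiom applications forces O(¬a), and none forces O(a). So ¬a is neither obligatory nor forbidden under these norms.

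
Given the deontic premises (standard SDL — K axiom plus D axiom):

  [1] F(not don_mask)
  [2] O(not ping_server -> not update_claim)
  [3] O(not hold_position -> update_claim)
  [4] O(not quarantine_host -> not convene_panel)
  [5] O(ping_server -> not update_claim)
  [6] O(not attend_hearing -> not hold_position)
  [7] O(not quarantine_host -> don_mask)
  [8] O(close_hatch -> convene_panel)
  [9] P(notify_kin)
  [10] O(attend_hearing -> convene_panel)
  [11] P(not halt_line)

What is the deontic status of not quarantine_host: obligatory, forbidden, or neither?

Forbidden

Premises 5 and 2 cover both cases: O(ping_server -> not update_claim) and O(not ping_server -> not update_claim). Since ping_server ∨ not ping_server is a tautology, O(not update_claim) follows.
Premise 3 is O(not hold_position -> update_claim); contrapositively O(not update_claim -> hold_position). Since O(not update_claim) holds, K gives O(hold_position).
Premise 6, O(not attend_hearing -> not hold_position), contraposes to O(hold_position -> attend_hearing); with O(hold_position) we get O(attend_hearing).
Premise 10 is O(attend_hearing -> convene_panel); since O(attend_hearing), deontic closure gives O(convene_panel).
Premise 4 is O(not quarantine_host -> not convene_panel); contrapositively O(convene_panel -> quarantine_host). Since O(convene_panel) holds, K gives O(quarantine_host).
Premises 1, 7, 8, 9, 11 do not contribute to this derivation.
Thus O(quarantine_host), which is F(not quarantine_host): not quarantine_host is forbidden.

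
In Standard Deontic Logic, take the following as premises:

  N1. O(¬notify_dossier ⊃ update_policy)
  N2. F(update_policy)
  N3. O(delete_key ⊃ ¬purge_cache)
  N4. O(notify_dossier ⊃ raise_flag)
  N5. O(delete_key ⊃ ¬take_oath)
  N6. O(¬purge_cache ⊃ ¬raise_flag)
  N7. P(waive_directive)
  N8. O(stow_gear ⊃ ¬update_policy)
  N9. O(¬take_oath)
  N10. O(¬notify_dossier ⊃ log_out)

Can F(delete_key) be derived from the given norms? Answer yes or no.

Premise 2, F(update_policy), is equivalent to O(¬update_policy).
Premise 1 is O(¬notify_dossier ⊃ update_policy); contrapositively O(¬update_policy ⊃ notify_dossier). Since O(¬update_policy) holds, K gives O(notify_dossier).
From O(notify_dossier) and premise 4, O(notify_dossier ⊃ raise_flag), we obtain O(raise_flag).
Premise 6 is O(¬purge_cache ⊃ ¬raise_flag); contrapositively O(raise_flag ⊃ purge_cache). Since O(raise_flag) holds, K gives O(purge_cache).
The contrapositive of premise 3 (O(delete_key ⊃ ¬purge_cache)) is O(purge_cache ⊃ ¬delete_key), and O(purge_cache) is already established, so O(¬delete_key).
Premises 5, 7, 8, 9, 10 do not contribute to this derivation.
So O(¬delete_key) holds, i.e. F(delete_key). The claim follows.

Yes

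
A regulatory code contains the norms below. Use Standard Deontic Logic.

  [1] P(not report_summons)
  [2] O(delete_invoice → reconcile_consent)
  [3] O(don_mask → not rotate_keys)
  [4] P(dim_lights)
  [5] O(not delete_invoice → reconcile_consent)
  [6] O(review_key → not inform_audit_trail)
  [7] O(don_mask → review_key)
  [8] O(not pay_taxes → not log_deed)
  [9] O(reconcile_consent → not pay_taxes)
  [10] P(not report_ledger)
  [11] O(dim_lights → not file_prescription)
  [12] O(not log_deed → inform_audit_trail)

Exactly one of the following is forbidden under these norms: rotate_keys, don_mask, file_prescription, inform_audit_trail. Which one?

don_mask

Premises 2 and 5 cover both cases: O(delete_invoice → reconcile_consent) and O(not delete_invoice → reconcile_consent). Since delete_invoice ∨ not delete_invoice is a tautology, O(reconcile_consent) follows.
From O(reconcile_consent) and premise 9, O(reconcile_consent → not pay_taxes), we obtain O(not pay_taxes).
With premise 8, O(not pay_taxes → not log_deed), the K-axiom yields O(not log_deed).
Premise 12 is O(not log_deed → inform_audit_trail); since O(not log_deed), deontic closure gives O(inform_audit_trail).
Premise 6 is O(review_key → not inform_audit_trail); contrapositively O(inform_audit_trail → not review_key). Since O(inform_audit_trail) holds, K gives O(not review_key).
The contrapositive of premise 7 (O(don_mask → review_key)) is O(not review_key → not don_mask), and O(not review_key) is already established, so O(not don_mask).
So O(not don_mask) holds, i.e. don_mask is forbidden. None of the other listed options is forbidden under the premises.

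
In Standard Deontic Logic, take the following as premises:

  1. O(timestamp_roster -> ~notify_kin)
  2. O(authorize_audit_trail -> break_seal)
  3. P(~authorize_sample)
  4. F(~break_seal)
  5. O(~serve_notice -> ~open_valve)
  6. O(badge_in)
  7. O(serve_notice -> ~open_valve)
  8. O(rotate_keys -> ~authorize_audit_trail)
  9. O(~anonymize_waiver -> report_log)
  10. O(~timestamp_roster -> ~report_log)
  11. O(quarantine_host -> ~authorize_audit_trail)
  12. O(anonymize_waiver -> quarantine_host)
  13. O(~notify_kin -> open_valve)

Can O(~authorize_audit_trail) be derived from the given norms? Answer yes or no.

Yes

Premises 7 and 5 cover both cases: O(serve_notice -> ~open_valve) and O(~serve_notice -> ~open_valve). Since serve_notice ∨ ~serve_notice is a tautology, O(~open_valve) follows.
Premise 13, O(~notify_kin -> open_valve), contraposes to O(~open_valve -> notify_kin); with O(~open_valve) we get O(notify_kin).
The contrapositive of premise 1 (O(timestamp_roster -> ~notify_kin)) is O(notify_kin -> ~timestamp_roster), and O(notify_kin) is already established, so O(~timestamp_roster).
Premise 10 is O(~timestamp_roster -> ~report_log); since O(~timestamp_roster), deontic closure gives O(~report_log).
Premise 9 is O(~anonymize_waiver -> report_log); contrapositively O(~report_log -> anonymize_waiver). Since O(~report_log) holds, K gives O(anonymize_waiver).
Premise 12 is O(anonymize_waiver -> quarantine_host); since O(anonymize_waiver), deontic closure gives O(quarantine_host).
Applying K to premise 11 (O(quarantine_host -> ~authorize_audit_trail)) and O(quarantine_host) yields O(~authorize_audit_trail).
Premises 2, 3, 4, 6, 8 do not contribute to this derivation.
So O(~authorize_audit_trail) follows.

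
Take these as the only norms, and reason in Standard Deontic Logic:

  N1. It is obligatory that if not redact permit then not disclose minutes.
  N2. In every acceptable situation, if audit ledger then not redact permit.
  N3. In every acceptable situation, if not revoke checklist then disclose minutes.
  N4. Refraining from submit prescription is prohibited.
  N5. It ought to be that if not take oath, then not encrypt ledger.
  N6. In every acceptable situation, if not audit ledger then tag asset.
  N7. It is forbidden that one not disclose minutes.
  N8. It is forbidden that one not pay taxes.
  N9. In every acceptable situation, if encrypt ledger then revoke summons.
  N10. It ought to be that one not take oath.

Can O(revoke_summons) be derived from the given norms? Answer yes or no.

No

Premise 9 is O(encrypt_ledger → revoke_summons), but O(encrypt_ledger) is not derivable from the premises, so it does not yield O(revoke_summons).
No other premise forces O(revoke_summons). An ideal world satisfying every premise can still have revoke_summons false, so O(revoke_summons) is not derivable.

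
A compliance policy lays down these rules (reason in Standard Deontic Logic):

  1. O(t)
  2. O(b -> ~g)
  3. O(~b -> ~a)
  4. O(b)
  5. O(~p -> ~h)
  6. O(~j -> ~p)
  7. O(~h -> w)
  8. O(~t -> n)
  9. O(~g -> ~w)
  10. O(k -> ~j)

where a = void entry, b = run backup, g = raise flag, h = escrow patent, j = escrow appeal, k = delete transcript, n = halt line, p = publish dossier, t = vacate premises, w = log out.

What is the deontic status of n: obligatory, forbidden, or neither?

Neither

Premise 8 is O(~t -> n), but O(~t) is not derivable from the premises, so it does not yield O(n).
No premise or chain of K-axiom applications forces O(n), and none forces O(~n). So n is neither obligatory nor forbidden under these norms.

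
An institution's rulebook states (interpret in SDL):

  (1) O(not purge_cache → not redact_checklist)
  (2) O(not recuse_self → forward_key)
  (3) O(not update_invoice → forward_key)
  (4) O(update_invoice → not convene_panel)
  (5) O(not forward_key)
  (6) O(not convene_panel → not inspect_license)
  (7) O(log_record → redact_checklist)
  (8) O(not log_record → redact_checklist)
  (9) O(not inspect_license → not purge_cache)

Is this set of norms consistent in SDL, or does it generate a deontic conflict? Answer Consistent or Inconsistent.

Premises 7 and 8 cover both cases: O(log_record → redact_checklist) and O(not log_record → redact_checklist). Since log_record ∨ not log_record is a tautology, O(redact_checklist) follows.
The contrapositive of premise 1 (O(not purge_cache → not redact_checklist)) is O(redact_checklist → purge_cache), and O(redact_checklist) is already established, so O(purge_cache).
The contrapositive of premise 9 (O(not inspect_license → not purge_cache)) is O(purge_cache → inspect_license), and O(purge_cache) is already established, so O(inspect_license).
Premise 6 is O(not convene_panel → not inspect_license); contrapositively O(inspect_license → convene_panel). Since O(inspect_license) holds, K gives O(convene_panel).
Premise 4, O(update_invoice → not convene_panel), contraposes to O(convene_panel → not update_invoice); with O(convene_panel) we get O(not update_invoice).
Applying K to premise 3 (O(not update_invoice → forward_key)) and O(not update_invoice) yields O(forward_key).
But premise 5 directly asserts O(not forward_key).
We now have both O(forward_key) and O(not forward_key) — forward_key is simultaneously obligatory and forbidden, violating the D-axiom.

Inconsistent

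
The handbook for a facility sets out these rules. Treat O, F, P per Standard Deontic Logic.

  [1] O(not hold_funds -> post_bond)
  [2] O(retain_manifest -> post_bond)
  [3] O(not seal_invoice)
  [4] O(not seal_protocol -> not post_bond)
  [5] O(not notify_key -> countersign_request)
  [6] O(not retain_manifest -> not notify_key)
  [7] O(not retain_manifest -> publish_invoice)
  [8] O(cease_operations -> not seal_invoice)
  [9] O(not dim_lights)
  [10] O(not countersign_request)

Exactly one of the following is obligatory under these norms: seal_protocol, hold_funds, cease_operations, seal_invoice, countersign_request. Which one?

seal_protocol

Premise 10 states O(not countersign_request) outright.
Premise 5, O(not notify_key -> countersign_request), contraposes to O(not countersign_request -> notify_key); with O(not countersign_request) we get O(notify_key).
Premise 6 is O(not retain_manifest -> not notify_key); contrapositively O(notify_key -> retain_manifest). Since O(notify_key) holds, K gives O(retain_manifest).
From O(retain_manifest) and premise 2, O(retain_manifest -> post_bond), we obtain O(post_bond).
The contrapositive of premise 4 (O(not seal_protocol -> not post_bond)) is O(post_bond -> seal_protocol), and O(post_bond) is already established, so O(seal_protocol).
So O(seal_protocol) holds — seal_protocol is obligatory. None of the other listed options is made obligatory by any chain of premises.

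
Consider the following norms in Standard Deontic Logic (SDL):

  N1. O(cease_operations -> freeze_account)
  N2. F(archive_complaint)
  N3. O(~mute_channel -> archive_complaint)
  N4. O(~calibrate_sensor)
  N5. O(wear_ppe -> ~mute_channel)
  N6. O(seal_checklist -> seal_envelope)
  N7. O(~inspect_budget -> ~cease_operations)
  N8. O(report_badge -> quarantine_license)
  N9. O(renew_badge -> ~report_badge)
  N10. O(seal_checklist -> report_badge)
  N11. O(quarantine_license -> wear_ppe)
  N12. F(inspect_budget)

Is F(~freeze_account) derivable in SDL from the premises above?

No

Premise 1 is O(cease_operations -> freeze_account), but O(cease_operations) is not derivable from the premises, so it does not yield O(freeze_account).
No other premise forces O(freeze_account). An ideal world satisfying every premise can still have ~freeze_account true, so F(~freeze_account) is not derivable.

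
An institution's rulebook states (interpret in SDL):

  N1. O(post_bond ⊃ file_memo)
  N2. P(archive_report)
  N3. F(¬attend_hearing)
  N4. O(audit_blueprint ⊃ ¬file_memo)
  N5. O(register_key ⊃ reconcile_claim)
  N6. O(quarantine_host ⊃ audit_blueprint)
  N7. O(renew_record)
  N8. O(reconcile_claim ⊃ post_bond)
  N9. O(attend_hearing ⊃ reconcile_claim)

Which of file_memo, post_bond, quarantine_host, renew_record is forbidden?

quarantine_host

Premise 3, F(¬attend_hearing), is equivalent to O(attend_hearing).
With premise 9, O(attend_hearing ⊃ reconcile_claim), the K-axiom yields O(reconcile_claim).
Premise 8 is O(reconcile_claim ⊃ post_bond); since O(reconcile_claim), deontic closure gives O(post_bond).
Applying K to premise 1 (O(post_bond ⊃ file_memo)) and O(post_bond) yields O(file_memo).
Premise 4 is O(audit_blueprint ⊃ ¬file_memo); contrapositively O(file_memo ⊃ ¬audit_blueprint). Since O(file_memo) holds, K gives O(¬audit_blueprint).
The contrapositive of premise 6 (O(quarantine_host ⊃ audit_blueprint)) is O(¬audit_blueprint ⊃ ¬quarantine_host), and O(¬audit_blueprint) is already established, so O(¬quarantine_host).
So O(¬quarantine_host) holds, i.e. quarantine_host is forbidden. None of the other listed options is forbidden under the premises.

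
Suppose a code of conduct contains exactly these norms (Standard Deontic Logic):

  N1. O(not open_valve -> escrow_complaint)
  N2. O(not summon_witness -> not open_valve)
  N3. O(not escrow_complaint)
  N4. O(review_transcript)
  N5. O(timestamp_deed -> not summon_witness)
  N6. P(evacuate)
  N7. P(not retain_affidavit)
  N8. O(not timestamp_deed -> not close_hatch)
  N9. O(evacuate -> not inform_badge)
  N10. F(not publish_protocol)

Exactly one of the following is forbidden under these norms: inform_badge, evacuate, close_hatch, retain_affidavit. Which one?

close_hatch

Premise 3 gives O(not escrow_complaint).
Premise 1, O(not open_valve -> escrow_complaint), contraposes to O(not escrow_complaint -> open_valve); with O(not escrow_complaint) we get O(open_valve).
Premise 2 is O(not summon_witness -> not open_valve); contrapositively O(open_valve -> summon_witness). Since O(open_valve) holds, K gives O(summon_witness).
Premise 5, O(timestamp_deed -> not summon_witness), contraposes to O(summon_witness -> not timestamp_deed); with O(summon_witness) we get O(not timestamp_deed).
Premise 8 is O(not timestamp_deed -> not close_hatch); since O(not timestamp_deed), deontic closure gives O(not close_hatch).
So O(not close_hatch) holds, i.e. close_hatch is forbidden. None of the other listed options is forbidden under the premises.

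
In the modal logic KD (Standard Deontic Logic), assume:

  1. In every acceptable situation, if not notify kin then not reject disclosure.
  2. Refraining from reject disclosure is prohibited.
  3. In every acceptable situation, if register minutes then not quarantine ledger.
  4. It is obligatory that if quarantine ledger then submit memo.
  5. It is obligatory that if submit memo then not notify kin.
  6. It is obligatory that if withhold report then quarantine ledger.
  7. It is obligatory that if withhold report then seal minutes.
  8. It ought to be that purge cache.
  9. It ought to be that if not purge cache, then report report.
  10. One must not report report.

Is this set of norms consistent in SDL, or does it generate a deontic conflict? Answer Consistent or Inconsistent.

Consistent

Premise 9 is O(¬purge_cache → report_report), but O(¬purge_cache) is not derivable from the premises, so it does not yield O(report_report).
So O(report_report) is not derivable, and the apparent clash with O(¬report_report) does not arise.
A world satisfying every obligation exists (e.g. notify_kin=true, purge_cache=true, quarantine_ledger=false, register_minutes=false, reject_disclosure=true, report_report=false, seal_minutes=false, submit_memo=false, withhold_report=false); no atom is both obligatory and forbidden, so the set is consistent.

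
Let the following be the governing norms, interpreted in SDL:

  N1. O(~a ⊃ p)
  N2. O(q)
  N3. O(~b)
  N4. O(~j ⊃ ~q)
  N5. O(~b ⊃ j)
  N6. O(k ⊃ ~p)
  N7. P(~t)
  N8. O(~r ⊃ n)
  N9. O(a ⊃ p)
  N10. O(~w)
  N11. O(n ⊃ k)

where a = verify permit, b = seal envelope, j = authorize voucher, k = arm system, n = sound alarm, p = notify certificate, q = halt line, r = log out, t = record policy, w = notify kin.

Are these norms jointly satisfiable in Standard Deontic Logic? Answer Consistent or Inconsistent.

Premise 4 is O(~j ⊃ ~q), but O(~j) is not derivable from the premises, so it does not yield O(~q).
So O(~q) is not derivable, and the apparent clash with O(q) does not arise.
A world satisfying every obligation exists (e.g. a=false, b=false, j=true, k=false, n=false, p=true, q=true, r=true, t=false, w=false); no atom is both obligatory and forbidden, so the set is consistent.

Consistent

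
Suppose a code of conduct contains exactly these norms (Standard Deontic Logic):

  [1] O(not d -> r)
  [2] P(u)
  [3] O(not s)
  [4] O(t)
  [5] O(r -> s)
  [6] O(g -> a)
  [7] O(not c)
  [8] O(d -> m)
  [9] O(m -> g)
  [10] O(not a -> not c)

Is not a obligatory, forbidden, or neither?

From premise 3 we have O(not s).
The contrapositive of premise 5 (O(r -> s)) is O(not s -> not r), and O(not s) is already established, so O(not r).
The contrapositive of premise 1 (O(not d -> r)) is O(not r -> d), and O(not r) is already established, so O(d).
Premise 8 is O(d -> m); since O(d), deontic closure gives O(m).
Premise 9 is O(m -> g); since O(m), deontic closure gives O(g).
Premise 6 is O(g -> a); since O(g), deontic closure gives O(a).
Premises 2, 4, 7, 10 do not contribute to this derivation.
Thus O(a), which is F(not a): not a is forbidden.

Forbidden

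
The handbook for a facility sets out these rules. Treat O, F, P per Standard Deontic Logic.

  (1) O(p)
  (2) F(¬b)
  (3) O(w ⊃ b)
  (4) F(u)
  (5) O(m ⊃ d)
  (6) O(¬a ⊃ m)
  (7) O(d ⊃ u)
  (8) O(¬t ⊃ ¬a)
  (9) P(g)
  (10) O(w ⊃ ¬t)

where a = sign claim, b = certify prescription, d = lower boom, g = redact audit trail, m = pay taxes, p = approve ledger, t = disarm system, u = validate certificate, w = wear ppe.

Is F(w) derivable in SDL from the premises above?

Yes

F(u) at premise 4 means O(¬u).
Premise 7, O(d ⊃ u), contraposes to O(¬u ⊃ ¬d); with O(¬u) we get O(¬d).
Premise 5 is O(m ⊃ d); contrapositively O(¬d ⊃ ¬m). Since O(¬d) holds, K gives O(¬m).
Premise 6, O(¬a ⊃ m), contraposes to O(¬m ⊃ a); with O(¬m) we get O(a).
Premise 8, O(¬t ⊃ ¬a), contraposes to O(a ⊃ t); with O(a) we get O(t).
Premise 10, O(w ⊃ ¬t), contraposes to O(t ⊃ ¬w); with O(t) we get O(¬w).
Premises 1, 2, 3, 9 do not contribute to this derivation.
So O(¬w) holds, i.e. F(w). The claim follows.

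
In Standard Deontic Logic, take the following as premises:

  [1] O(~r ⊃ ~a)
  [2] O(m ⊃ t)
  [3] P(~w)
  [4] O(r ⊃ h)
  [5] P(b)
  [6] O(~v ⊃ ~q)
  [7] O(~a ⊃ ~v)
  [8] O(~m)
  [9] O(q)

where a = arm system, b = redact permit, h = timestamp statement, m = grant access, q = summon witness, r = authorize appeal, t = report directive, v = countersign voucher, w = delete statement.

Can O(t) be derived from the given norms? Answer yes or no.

Premise 2 is O(m ⊃ t), but O(m) is not derivable from the premises, so it does not yield O(t).
No other premise forces O(t). An ideal world satisfying every premise can still have t false, so O(t) is not derivable.

No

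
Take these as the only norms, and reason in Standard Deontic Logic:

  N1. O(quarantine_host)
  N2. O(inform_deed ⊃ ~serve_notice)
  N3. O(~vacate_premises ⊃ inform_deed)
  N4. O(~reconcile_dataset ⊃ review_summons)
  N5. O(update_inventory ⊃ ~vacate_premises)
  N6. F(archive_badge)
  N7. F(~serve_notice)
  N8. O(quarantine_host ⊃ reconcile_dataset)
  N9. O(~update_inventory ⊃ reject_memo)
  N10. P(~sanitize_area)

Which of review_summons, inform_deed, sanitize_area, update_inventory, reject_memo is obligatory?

Premise 7, F(~serve_notice), is equivalent to O(serve_notice).
Premise 2 is O(inform_deed ⊃ ~serve_notice); contrapositively O(serve_notice ⊃ ~inform_deed). Since O(serve_notice) holds, K gives O(~inform_deed).
Premise 3 is O(~vacate_premises ⊃ inform_deed); contrapositively O(~inform_deed ⊃ vacate_premises). Since O(~inform_deed) holds, K gives O(vacate_premises).
Premise 5, O(update_inventory ⊃ ~vacate_premises), contraposes to O(vacate_premises ⊃ ~update_inventory); with O(vacate_premises) we get O(~update_inventory).
Premise 9 is O(~update_inventory ⊃ reject_memo); since O(~update_inventory), deontic closure gives O(reject_memo).
So O(reject_memo) holds — reject_memo is obligatory. None of the other listed options is made obligatory by any chain of premises.

reject_memo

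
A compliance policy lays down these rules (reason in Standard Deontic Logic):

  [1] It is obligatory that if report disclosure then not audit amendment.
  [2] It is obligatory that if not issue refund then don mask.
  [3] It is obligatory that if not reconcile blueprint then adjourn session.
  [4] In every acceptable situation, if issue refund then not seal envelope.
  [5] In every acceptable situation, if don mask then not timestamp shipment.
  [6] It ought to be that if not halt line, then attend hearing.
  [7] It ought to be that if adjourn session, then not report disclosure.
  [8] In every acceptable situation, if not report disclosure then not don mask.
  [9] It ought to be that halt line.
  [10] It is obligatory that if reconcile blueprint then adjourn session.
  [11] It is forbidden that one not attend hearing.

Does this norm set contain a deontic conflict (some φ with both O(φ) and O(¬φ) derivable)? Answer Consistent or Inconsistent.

Premise 6 is O(¬halt_line → attend_hearing); even if O(attend_hearing) held, inferring O(¬halt_line) would be affirming the consequent — invalid.
So O(¬halt_line) is not derivable, and the apparent clash with O(halt_line) does not arise.
A world satisfying every obligation exists (e.g. adjourn_session=true, attend_hearing=true, audit_amendment=false, don_mask=false, halt_line=true, issue_refund=true, reconcile_blueprint=false, report_disclosure=false, seal_envelope=false, timestamp_shipment=false); no atom is both obligatory and forbidden, so the set is consistent.

Consistent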